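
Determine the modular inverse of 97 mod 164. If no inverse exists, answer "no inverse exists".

gcd(164, 97) by repeated division:
164 = 1·97 + 67
97 = 1·67 + 30
67 = 2·30 + 7
30 = 4·7 + 2
7 = 3·2 + 1
2 = 2·1 + 0
The gcd is 1. Working backward:
1 = 7 − 3·2
1 = −3·30 + 13·7
1 = 13·67 − 29·30
1 = −29·97 + 42·67
1 = 42·164 − 71·97
Hence 97⁻¹ ≡ -71 ≡ 93 (mod 164).

93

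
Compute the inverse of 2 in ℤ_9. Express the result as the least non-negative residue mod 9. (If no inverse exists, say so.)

gcd(9, 2) by repeated division:
9 = 4×2 + 1
2 = 2×1 + 0
The gcd is 1. Working backward:
1 = 9 − 4·2
So 2·(-4) ≡ 1 (mod 9), and -4 ≡ 5 (mod 9).

5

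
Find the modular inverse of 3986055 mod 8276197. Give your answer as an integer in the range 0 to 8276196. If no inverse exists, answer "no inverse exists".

Extended Euclidean algorithm:
8276197 = 2·3986055 + 304087
3986055 = 13·304087 + 32924
304087 = 9·32924 + 7771
32924 = 4·7771 + 1840
7771 = 4·1840 + 411
1840 = 4·411 + 196
411 = 2·196 + 19
196 = 10·19 + 6
19 = 3·6 + 1
6 = 6·1 + 0
The gcd is 1. Working backward:
1 = 19 − 3·6
1 = −3·196 + 31·19
1 = 31·411 − 65·196
1 = −65·1840 + 291·411
1 = 291·7771 − 1229·1840
1 = −1229·32924 + 5207·7771
1 = 5207·304087 − 48092·32924
1 = −48092·3986055 + 630403·304087
1 = 630403·8276197 − 1308898·3986055
So 3986055·(-1308898) ≡ 1 (mod 8276197), and -1308898 ≡ 6967299 (mod 8276197).

6967299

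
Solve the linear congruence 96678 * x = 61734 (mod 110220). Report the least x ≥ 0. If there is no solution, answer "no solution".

First find gcd(96678, 110220):
110220 = 1*96678 + 13542
96678 = 7*13542 + 1884
13542 = 7*1884 + 354
1884 = 5*354 + 114
354 = 3*114 + 12
114 = 9*12 + 6
12 = 2*6 + 0
gcd = 6 and 6 | 61734, so solutions exist. Divide through by 6: 16113x ≡ 10289 (mod 18370).
Now find 16113⁻¹ mod 18370:
18370 = 1·16113 + 2257
16113 = 7·2257 + 314
2257 = 7·314 + 59
314 = 5·59 + 19
59 = 3·19 + 2
19 = 9·2 + 1
2 = 2·1 + 0
Back-substitute:
1 = 19 − 9·2
1 = −9·59 + 28·19
1 = 28·314 − 149·59
1 = −149·2257 + 1071·314
1 = 1071·16113 − 7646·2257
1 = −7646·18370 + 8717·16113
So 16113⁻¹ ≡ 8717 (mod 18370).
Then x ≡ 8717·10289 ≡ 6873 (mod 18370); the smallest non-negative solution is x = 6873.

6873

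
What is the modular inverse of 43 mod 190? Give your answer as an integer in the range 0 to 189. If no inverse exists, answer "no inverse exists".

137

Run Euclid on (190, 43):
190 = 4·43 + 18
43 = 2·18 + 7
18 = 2·7 + 4
7 = 1·4 + 3
4 = 1·3 + 1
3 = 3·1 + 0
The gcd is 1. Working backward:
1 = 4 − 3
1 = −7 + 2·4
1 = 2·18 − 5·7
1 = −5·43 + 12·18
1 = 12·190 − 53·43
Thus 43·(-53) ≡ 1 (mod 190); reducing, -53 mod 190 = 137.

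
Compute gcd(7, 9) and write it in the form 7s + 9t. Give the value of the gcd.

Apply Euclid's algorithm to 9 and 7:
9 = 1·7 + 2
7 = 3·2 + 1
2 = 2·1 + 0
gcd(7, 9) = 1.
Back-substituting:
1 = 7 − 3·2
1 = −3·9 + 4·7
So 1 = (-3)·9 + (4)·7.

1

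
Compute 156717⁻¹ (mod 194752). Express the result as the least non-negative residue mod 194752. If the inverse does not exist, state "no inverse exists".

Extended Euclidean algorithm:
194752 = 1*156717 + 38035
156717 = 4*38035 + 4577
38035 = 8*4577 + 1419
4577 = 3*1419 + 320
1419 = 4*320 + 139
320 = 2*139 + 42
139 = 3*42 + 13
42 = 3*13 + 3
13 = 4*3 + 1
3 = 3*1 + 0
Since gcd(156717, 194752) = 1, back-substitute to write 1 as a combination:
1 = 13 − 4·3
1 = −4·42 + 13·13
1 = 13·139 − 43·42
1 = −43·320 + 99·139
1 = 99·1419 − 439·320
1 = −439·4577 + 1416·1419
1 = 1416·38035 − 11767·4577
1 = −11767·156717 + 48484·38035
1 = 48484·194752 − 60251·156717
Hence 156717⁻¹ ≡ -60251 ≡ 134501 (mod 194752).

134501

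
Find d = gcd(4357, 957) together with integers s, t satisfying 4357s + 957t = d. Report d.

Repeated division:
4357 = 4·957 + 529
957 = 1·529 + 428
529 = 1·428 + 101
428 = 4·101 + 24
101 = 4·24 + 5
24 = 4·5 + 4
5 = 1·4 + 1
4 = 4·1 + 0
gcd(4357, 957) = 1.
Working backward:
1 = 5 − 4
1 = −24 + 5·5
1 = 5·101 − 21·24
1 = −21·428 + 89·101
1 = 89·529 − 110·428
1 = −110·957 + 199·529
1 = 199·4357 − 906·957
So 1 = (199)·4357 + (-906)·957.

1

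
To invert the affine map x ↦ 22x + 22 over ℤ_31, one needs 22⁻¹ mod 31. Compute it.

24

gcd(31, 22) by repeated division:
31 = 1×22 + 9
22 = 2×9 + 4
9 = 2×4 + 1
4 = 4×1 + 0
gcd = 1, so the inverse exists. Back-substitute:
1 = 9 − 2·4
1 = −2·22 + 5·9
1 = 5·31 − 7·22
So 22·(-7) ≡ 1 (mod 31), and -7 ≡ 24 (mod 31).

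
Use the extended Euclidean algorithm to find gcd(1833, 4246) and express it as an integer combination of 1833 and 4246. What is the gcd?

Repeated division:
4246 = 2×1833 + 580
1833 = 3×580 + 93
580 = 6×93 + 22
93 = 4×22 + 5
22 = 4×5 + 2
5 = 2×2 + 1
2 = 2×1 + 0
gcd(1833, 4246) = 1.
Working backward:
1 = 5 − 2·2
1 = −2·22 + 9·5
1 = 9·93 − 38·22
1 = −38·580 + 237·93
1 = 237·1833 − 749·580
1 = −749·4246 + 1735·1833
So 1 = (-749)·4246 + (1735)·1833.

1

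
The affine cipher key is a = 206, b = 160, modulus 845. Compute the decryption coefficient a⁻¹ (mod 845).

201

gcd(845, 206) by repeated division:
845 = 4·206 + 21
206 = 9·21 + 17
21 = 1·17 + 4
17 = 4·4 + 1
4 = 4·1 + 0
Since gcd(206, 845) = 1, back-substitute to write 1 as a combination:
1 = 17 − 4·4
1 = −4·21 + 5·17
1 = 5·206 − 49·21
1 = −49·845 + 201·206
So 206·201 ≡ 1 (mod 845).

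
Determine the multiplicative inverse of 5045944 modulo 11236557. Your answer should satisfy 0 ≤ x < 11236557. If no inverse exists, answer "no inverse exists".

gcd(11236557, 5045944) by repeated division:
11236557 = 2·5045944 + 1144669
5045944 = 4·1144669 + 467268
1144669 = 2·467268 + 210133
467268 = 2·210133 + 47002
210133 = 4·47002 + 22125
47002 = 2·22125 + 2752
22125 = 8·2752 + 109
2752 = 25·109 + 27
109 = 4·27 + 1
27 = 27·1 + 0
The gcd is 1. Working backward:
1 = 109 − 4·27
1 = −4·2752 + 101·109
1 = 101·22125 − 812·2752
1 = −812·47002 + 1725·22125
1 = 1725·210133 − 7712·47002
1 = −7712·467268 + 17149·210133
1 = 17149·1144669 − 42010·467268
1 = −42010·5045944 + 185189·1144669
1 = 185189·11236557 − 412388·5045944
So 5045944·(-412388) ≡ 1 (mod 11236557), and -412388 ≡ 10824169 (mod 11236557).

10824169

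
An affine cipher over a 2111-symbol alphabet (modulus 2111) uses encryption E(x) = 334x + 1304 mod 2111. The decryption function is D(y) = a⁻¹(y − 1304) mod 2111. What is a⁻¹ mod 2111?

651

Extended Euclidean algorithm:
2111 = 6×334 + 107
334 = 3×107 + 13
107 = 8×13 + 3
13 = 4×3 + 1
3 = 3×1 + 0
Since gcd(334, 2111) = 1, back-substitute to write 1 as a combination:
1 = 13 − 4·3
1 = −4·107 + 33·13
1 = 33·334 − 103·107
1 = −103·2111 + 651·334
So 334·651 ≡ 1 (mod 2111).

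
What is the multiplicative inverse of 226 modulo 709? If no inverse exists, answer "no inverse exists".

Extended Euclidean algorithm:
709 = 3·226 + 31
226 = 7·31 + 9
31 = 3·9 + 4
9 = 2·4 + 1
4 = 4·1 + 0
Since gcd(226, 709) = 1, back-substitute to write 1 as a combination:
1 = 9 − 2·4
1 = −2·31 + 7·9
1 = 7·226 − 51·31
1 = −51·709 + 160·226
So 226·160 ≡ 1 (mod 709).

160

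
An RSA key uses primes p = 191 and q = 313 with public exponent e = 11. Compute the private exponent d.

φ(n) = (p−1)(q−1) = 190·312 = 59280.
Need d with 11·d ≡ 1 (mod 59280). Apply the extended Euclidean algorithm:
59280 = 5389·11 + 1
11 = 11·1 + 0
Back-substitute:
1 = 59280 − 5389·11
So 11·(-5389) ≡ 1 (mod 59280), hence d ≡ -5389 ≡ 53891 (mod 59280).

53891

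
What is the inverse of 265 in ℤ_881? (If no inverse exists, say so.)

Run Euclid on (881, 265):
881 = 3·265 + 86
265 = 3·86 + 7
86 = 12·7 + 2
7 = 3·2 + 1
2 = 2·1 + 0
Since gcd(265, 881) = 1, back-substitute to write 1 as a combination:
1 = 7 − 3·2
1 = −3·86 + 37·7
1 = 37·265 − 114·86
1 = −114·881 + 379·265
So 265·379 ≡ 1 (mod 881).

379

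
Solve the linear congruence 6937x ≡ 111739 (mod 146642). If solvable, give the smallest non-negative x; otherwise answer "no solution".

First find gcd(6937, 146642):
146642 = 21*6937 + 965
6937 = 7*965 + 182
965 = 5*182 + 55
182 = 3*55 + 17
55 = 3*17 + 4
17 = 4*4 + 1
4 = 4*1 + 0
gcd = 1, so a unique solution mod 146642 exists.
Back-substitute for the Bézout coefficients:
1 = 17 − 4·4
1 = −4·55 + 13·17
1 = 13·182 − 43·55
1 = −43·965 + 228·182
1 = 228·6937 − 1639·965
1 = −1639·146642 + 34647·6937
So 6937·(34647) ≡ 1 (mod 146642), giving 6937⁻¹ ≡ 34647.
x ≡ 6937⁻¹·111739 ≡ 34647·111739 ≡ 72333 (mod 146642).

72333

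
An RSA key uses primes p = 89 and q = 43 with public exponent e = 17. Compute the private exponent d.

φ(n) = (p−1)(q−1) = 88·42 = 3696.
Need d with 17·d ≡ 1 (mod 3696). Apply the extended Euclidean algorithm:
3696 = 217·17 + 7
17 = 2·7 + 3
7 = 2·3 + 1
3 = 3·1 + 0
Back-substitute:
1 = 7 − 2·3
1 = −2·17 + 5·7
1 = 5·3696 − 1087·17
So 17·(-1087) ≡ 1 (mod 3696), hence d ≡ -1087 ≡ 2609 (mod 3696).

2609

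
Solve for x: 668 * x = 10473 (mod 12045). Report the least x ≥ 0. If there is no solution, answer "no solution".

First find gcd(668, 12045):
12045 = 18·668 + 21
668 = 31·21 + 17
21 = 1·17 + 4
17 = 4·4 + 1
4 = 4·1 + 0
gcd = 1, so a unique solution mod 12045 exists.
Back-substitute for the Bézout coefficients:
1 = 17 − 4·4
1 = −4·21 + 5·17
1 = 5·668 − 159·21
1 = −159·12045 + 2867·668
So 668·(2867) ≡ 1 (mod 12045), giving 668⁻¹ ≡ 2867.
x ≡ 668⁻¹·10473 ≡ 2867·10473 ≡ 9951 (mod 12045).

9951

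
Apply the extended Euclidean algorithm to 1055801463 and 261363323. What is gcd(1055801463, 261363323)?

Euclidean algorithm:
1055801463 = 4*261363323 + 10348171
261363323 = 25*10348171 + 2659048
10348171 = 3*2659048 + 2371027
2659048 = 1*2371027 + 288021
2371027 = 8*288021 + 66859
288021 = 4*66859 + 20585
66859 = 3*20585 + 5104
20585 = 4*5104 + 169
5104 = 30*169 + 34
169 = 4*34 + 33
34 = 1*33 + 1
33 = 33*1 + 0
gcd(1055801463, 261363323) = 1.
Back-substituting:
1 = 34 − 33
1 = −169 + 5·34
1 = 5·5104 − 151·169
1 = −151·20585 + 609·5104
1 = 609·66859 − 1978·20585
1 = −1978·288021 + 8521·66859
1 = 8521·2371027 − 70146·288021
1 = −70146·2659048 + 78667·2371027
1 = 78667·10348171 − 306147·2659048
1 = −306147·261363323 + 7732342·10348171
1 = 7732342·1055801463 − 31235515·261363323
So 1 = (7732342)·1055801463 + (-31235515)·261363323.

1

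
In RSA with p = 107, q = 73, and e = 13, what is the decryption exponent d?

φ(n) = (p−1)(q−1) = 106·72 = 7632.
Need d with 13·d ≡ 1 (mod 7632). Apply the extended Euclidean algorithm:
7632 = 587·13 + 1
13 = 13·1 + 0
Back-substitute:
1 = 7632 − 587·13
So 13·(-587) ≡ 1 (mod 7632), hence d ≡ -587 ≡ 7045 (mod 7632).

7045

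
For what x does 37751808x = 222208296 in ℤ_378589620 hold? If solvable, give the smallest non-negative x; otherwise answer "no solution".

3321547

First find gcd(37751808, 378589620):
378589620 = 10*37751808 + 1071540
37751808 = 35*1071540 + 247908
1071540 = 4*247908 + 79908
247908 = 3*79908 + 8184
79908 = 9*8184 + 6252
8184 = 1*6252 + 1932
6252 = 3*1932 + 456
1932 = 4*456 + 108
456 = 4*108 + 24
108 = 4*24 + 12
24 = 2*12 + 0
gcd = 12 and 12 | 222208296, so solutions exist. Divide through by 12: 3145984x ≡ 18517358 (mod 31549135).
Now find 3145984⁻¹ mod 31549135:
31549135 = 10*3145984 + 89295
3145984 = 35*89295 + 20659
89295 = 4*20659 + 6659
20659 = 3*6659 + 682
6659 = 9*682 + 521
682 = 1*521 + 161
521 = 3*161 + 38
161 = 4*38 + 9
38 = 4*9 + 2
9 = 4*2 + 1
2 = 2*1 + 0
Back-substitute:
1 = 9 − 4·2
1 = −4·38 + 17·9
1 = 17·161 − 72·38
1 = −72·521 + 233·161
1 = 233·682 − 305·521
1 = −305·6659 + 2978·682
1 = 2978·20659 − 9239·6659
1 = −9239·89295 + 39934·20659
1 = 39934·3145984 − 1406929·89295
1 = −1406929·31549135 + 14109224·3145984
So 3145984⁻¹ ≡ 14109224 (mod 31549135).
Then x ≡ 14109224·18517358 ≡ 3321547 (mod 31549135); the smallest non-negative solution is x = 3321547.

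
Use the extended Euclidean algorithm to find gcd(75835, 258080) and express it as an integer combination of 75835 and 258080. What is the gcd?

5

Repeated division:
258080 = 3*75835 + 30575
75835 = 2*30575 + 14685
30575 = 2*14685 + 1205
14685 = 12*1205 + 225
1205 = 5*225 + 80
225 = 2*80 + 65
80 = 1*65 + 15
65 = 4*15 + 5
15 = 3*5 + 0
gcd(75835, 258080) = 5.
Back-substituting:
5 = 65 − 4·15
5 = −4·80 + 5·65
5 = 5·225 − 14·80
5 = −14·1205 + 75·225
5 = 75·14685 − 914·1205
5 = −914·30575 + 1903·14685
5 = 1903·75835 − 4720·30575
5 = −4720·258080 + 16063·75835
So 5 = (-4720)·258080 + (16063)·75835.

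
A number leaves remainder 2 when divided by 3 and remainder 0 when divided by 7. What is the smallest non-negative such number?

Write x = 2 + 3·k. Then 3·k ≡ 0 − 2 ≡ 5 (mod 7).
Need 3⁻¹ mod 7. Extended Euclid on (7, 3):
7 = 2·3 + 1
3 = 3·1 + 0
Back-substitute:
1 = 7 − 2·3
3⁻¹ ≡ 5 (mod 7), so k ≡ 5·5 ≡ 4 (mod 7).
x = 2 + 3·4 = 14.

14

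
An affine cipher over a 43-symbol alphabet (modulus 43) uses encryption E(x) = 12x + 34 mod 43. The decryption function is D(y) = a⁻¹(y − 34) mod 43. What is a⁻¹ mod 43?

18

Extended Euclidean algorithm:
43 = 3*12 + 7
12 = 1*7 + 5
7 = 1*5 + 2
5 = 2*2 + 1
2 = 2*1 + 0
gcd = 1, so the inverse exists. Back-substitute:
1 = 5 − 2·2
1 = −2·7 + 3·5
1 = 3·12 − 5·7
1 = −5·43 + 18·12
So 12·18 ≡ 1 (mod 43).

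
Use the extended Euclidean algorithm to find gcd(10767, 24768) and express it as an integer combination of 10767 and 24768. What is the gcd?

Euclidean algorithm:
24768 = 2*10767 + 3234
10767 = 3*3234 + 1065
3234 = 3*1065 + 39
1065 = 27*39 + 12
39 = 3*12 + 3
12 = 4*3 + 0
gcd(10767, 24768) = 3.
Working backward:
3 = 39 − 3·12
3 = −3·1065 + 82·39
3 = 82·3234 − 249·1065
3 = −249·10767 + 829·3234
3 = 829·24768 − 1907·10767
So 3 = (829)·24768 + (-1907)·10767.

3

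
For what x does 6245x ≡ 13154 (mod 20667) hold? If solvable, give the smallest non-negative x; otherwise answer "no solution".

First find gcd(6245, 20667):
20667 = 3×6245 + 1932
6245 = 3×1932 + 449
1932 = 4×449 + 136
449 = 3×136 + 41
136 = 3×41 + 13
41 = 3×13 + 2
13 = 6×2 + 1
2 = 2×1 + 0
gcd = 1, so a unique solution mod 20667 exists.
Back-substitute for the Bézout coefficients:
1 = 13 − 6·2
1 = −6·41 + 19·13
1 = 19·136 − 63·41
1 = −63·449 + 208·136
1 = 208·1932 − 895·449
1 = −895·6245 + 2893·1932
1 = 2893·20667 − 9574·6245
So 6245·(-9574) ≡ 1 (mod 20667), giving 6245⁻¹ ≡ 11093.
x ≡ 6245⁻¹·13154 ≡ 11093·13154 ≡ 8302 (mod 20667).

8302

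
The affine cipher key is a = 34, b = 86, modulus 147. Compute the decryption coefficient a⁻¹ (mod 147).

gcd(147, 34) by repeated division:
147 = 4*34 + 11
34 = 3*11 + 1
11 = 11*1 + 0
Since gcd(34, 147) = 1, back-substitute to write 1 as a combination:
1 = 34 − 3·11
1 = −3·147 + 13·34
So 34·13 ≡ 1 (mod 147).

13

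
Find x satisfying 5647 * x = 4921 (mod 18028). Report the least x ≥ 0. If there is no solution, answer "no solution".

First find gcd(5647, 18028):
18028 = 3×5647 + 1087
5647 = 5×1087 + 212
1087 = 5×212 + 27
212 = 7×27 + 23
27 = 1×23 + 4
23 = 5×4 + 3
4 = 1×3 + 1
3 = 3×1 + 0
gcd = 1, so a unique solution mod 18028 exists.
Back-substitute for the Bézout coefficients:
1 = 4 − 3
1 = −23 + 6·4
1 = 6·27 − 7·23
1 = −7·212 + 55·27
1 = 55·1087 − 282·212
1 = −282·5647 + 1465·1087
1 = 1465·18028 − 4677·5647
So 5647·(-4677) ≡ 1 (mod 18028), giving 5647⁻¹ ≡ 13351.
x ≡ 5647⁻¹·4921 ≡ 13351·4921 ≡ 6239 (mod 18028).

6239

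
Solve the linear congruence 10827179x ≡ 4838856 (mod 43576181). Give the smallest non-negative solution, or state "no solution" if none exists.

1284412

First find gcd(10827179, 43576181):
43576181 = 4*10827179 + 267465
10827179 = 40*267465 + 128579
267465 = 2*128579 + 10307
128579 = 12*10307 + 4895
10307 = 2*4895 + 517
4895 = 9*517 + 242
517 = 2*242 + 33
242 = 7*33 + 11
33 = 3*11 + 0
gcd = 11 and 11 | 4838856, so solutions exist. Divide through by 11: 984289x ≡ 439896 (mod 3961471).
Now find 984289⁻¹ mod 3961471:
3961471 = 4×984289 + 24315
984289 = 40×24315 + 11689
24315 = 2×11689 + 937
11689 = 12×937 + 445
937 = 2×445 + 47
445 = 9×47 + 22
47 = 2×22 + 3
22 = 7×3 + 1
3 = 3×1 + 0
Back-substitute:
1 = 22 − 7·3
1 = −7·47 + 15·22
1 = 15·445 − 142·47
1 = −142·937 + 299·445
1 = 299·11689 − 3730·937
1 = −3730·24315 + 7759·11689
1 = 7759·984289 − 314090·24315
1 = −314090·3961471 + 1264119·984289
So 984289⁻¹ ≡ 1264119 (mod 3961471).
Then x ≡ 1264119·439896 ≡ 1284412 (mod 3961471); the smallest non-negative solution is x = 1284412.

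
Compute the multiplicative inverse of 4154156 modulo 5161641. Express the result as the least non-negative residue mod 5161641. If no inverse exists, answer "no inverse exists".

4879865

gcd(5161641, 4154156) by repeated division:
5161641 = 1×4154156 + 1007485
4154156 = 4×1007485 + 124216
1007485 = 8×124216 + 13757
124216 = 9×13757 + 403
13757 = 34×403 + 55
403 = 7×55 + 18
55 = 3×18 + 1
18 = 18×1 + 0
gcd = 1, so the inverse exists. Back-substitute:
1 = 55 − 3·18
1 = −3·403 + 22·55
1 = 22·13757 − 751·403
1 = −751·124216 + 6781·13757
1 = 6781·1007485 − 54999·124216
1 = −54999·4154156 + 226777·1007485
1 = 226777·5161641 − 281776·4154156
Thus 4154156·(-281776) ≡ 1 (mod 5161641); reducing, -281776 mod 5161641 = 4879865.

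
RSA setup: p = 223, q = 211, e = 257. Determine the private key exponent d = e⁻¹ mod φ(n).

φ(n) = (p−1)(q−1) = 222·210 = 46620.
Need d with 257·d ≡ 1 (mod 46620). Apply the extended Euclidean algorithm:
46620 = 181*257 + 103
257 = 2*103 + 51
103 = 2*51 + 1
51 = 51*1 + 0
Back-substitute:
1 = 103 − 2·51
1 = −2·257 + 5·103
1 = 5·46620 − 907·257
So 257·(-907) ≡ 1 (mod 46620), hence d ≡ -907 ≡ 45713 (mod 46620).

45713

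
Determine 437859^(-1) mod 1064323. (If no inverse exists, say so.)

259127

Extended Euclidean algorithm:
1064323 = 2*437859 + 188605
437859 = 2*188605 + 60649
188605 = 3*60649 + 6658
60649 = 9*6658 + 727
6658 = 9*727 + 115
727 = 6*115 + 37
115 = 3*37 + 4
37 = 9*4 + 1
4 = 4*1 + 0
Since gcd(437859, 1064323) = 1, back-substitute to write 1 as a combination:
1 = 37 − 9·4
1 = −9·115 + 28·37
1 = 28·727 − 177·115
1 = −177·6658 + 1621·727
1 = 1621·60649 − 14766·6658
1 = −14766·188605 + 45919·60649
1 = 45919·437859 − 106604·188605
1 = −106604·1064323 + 259127·437859
So 437859·259127 ≡ 1 (mod 1064323).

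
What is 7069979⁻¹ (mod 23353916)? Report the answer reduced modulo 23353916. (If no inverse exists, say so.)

Run Euclid on (23353916, 7069979):
23353916 = 3*7069979 + 2143979
7069979 = 3*2143979 + 638042
2143979 = 3*638042 + 229853
638042 = 2*229853 + 178336
229853 = 1*178336 + 51517
178336 = 3*51517 + 23785
51517 = 2*23785 + 3947
23785 = 6*3947 + 103
3947 = 38*103 + 33
103 = 3*33 + 4
33 = 8*4 + 1
4 = 4*1 + 0
gcd = 1, so the inverse exists. Back-substitute:
1 = 33 − 8·4
1 = −8·103 + 25·33
1 = 25·3947 − 958·103
1 = −958·23785 + 5773·3947
1 = 5773·51517 − 12504·23785
1 = −12504·178336 + 43285·51517
1 = 43285·229853 − 55789·178336
1 = −55789·638042 + 154863·229853
1 = 154863·2143979 − 520378·638042
1 = −520378·7069979 + 1715997·2143979
1 = 1715997·23353916 − 5668369·7069979
Thus 7069979·(-5668369) ≡ 1 (mod 23353916); reducing, -5668369 mod 23353916 = 17685547.

17685547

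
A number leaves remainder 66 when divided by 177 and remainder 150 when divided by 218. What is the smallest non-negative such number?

35466

Write x = 66 + 177·k. Then 177·k ≡ 150 − 66 ≡ 84 (mod 218).
Need 177⁻¹ mod 218. Extended Euclid on (218, 177):
218 = 1·177 + 41
177 = 4·41 + 13
41 = 3·13 + 2
13 = 6·2 + 1
2 = 2·1 + 0
Back-substitute:
1 = 13 − 6·2
1 = −6·41 + 19·13
1 = 19·177 − 82·41
1 = −82·218 + 101·177
177⁻¹ ≡ 101 (mod 218), so k ≡ 101·84 ≡ 200 (mod 218).
x = 66 + 177·200 = 35466.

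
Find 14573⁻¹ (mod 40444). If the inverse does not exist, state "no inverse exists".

5409

Run Euclid on (40444, 14573):
40444 = 2·14573 + 11298
14573 = 1·11298 + 3275
11298 = 3·3275 + 1473
3275 = 2·1473 + 329
1473 = 4·329 + 157
329 = 2·157 + 15
157 = 10·15 + 7
15 = 2·7 + 1
7 = 7·1 + 0
Since gcd(14573, 40444) = 1, back-substitute to write 1 as a combination:
1 = 15 − 2·7
1 = −2·157 + 21·15
1 = 21·329 − 44·157
1 = −44·1473 + 197·329
1 = 197·3275 − 438·1473
1 = −438·11298 + 1511·3275
1 = 1511·14573 − 1949·11298
1 = −1949·40444 + 5409·14573
So 14573·5409 ≡ 1 (mod 40444).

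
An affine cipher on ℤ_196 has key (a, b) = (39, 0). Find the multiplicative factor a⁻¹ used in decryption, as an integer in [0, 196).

Run Euclid on (196, 39):
196 = 5·39 + 1
39 = 39·1 + 0
Since gcd(39, 196) = 1, back-substitute to write 1 as a combination:
1 = 196 − 5·39
Hence 39⁻¹ ≡ -5 ≡ 191 (mod 196).

191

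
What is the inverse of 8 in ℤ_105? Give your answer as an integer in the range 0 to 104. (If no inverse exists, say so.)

Apply the Euclidean algorithm to 105 and 8:
105 = 13·8 + 1
8 = 8·1 + 0
The gcd is 1. Working backward:
1 = 105 − 13·8
So 8·(-13) ≡ 1 (mod 105), and -13 ≡ 92 (mod 105).

92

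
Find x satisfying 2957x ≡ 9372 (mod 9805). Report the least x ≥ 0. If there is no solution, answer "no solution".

First find gcd(2957, 9805):
9805 = 3*2957 + 934
2957 = 3*934 + 155
934 = 6*155 + 4
155 = 38*4 + 3
4 = 1*3 + 1
3 = 3*1 + 0
gcd = 1, so a unique solution mod 9805 exists.
Back-substitute for the Bézout coefficients:
1 = 4 − 3
1 = −155 + 39·4
1 = 39·934 − 235·155
1 = −235·2957 + 744·934
1 = 744·9805 − 2467·2957
So 2957·(-2467) ≡ 1 (mod 9805), giving 2957⁻¹ ≡ 7338.
x ≡ 2957⁻¹·9372 ≡ 7338·9372 ≡ 9271 (mod 9805).

9271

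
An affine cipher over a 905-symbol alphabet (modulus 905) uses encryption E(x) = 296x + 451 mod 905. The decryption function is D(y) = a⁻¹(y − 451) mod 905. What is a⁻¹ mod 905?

266

Apply the Euclidean algorithm to 905 and 296:
905 = 3·296 + 17
296 = 17·17 + 7
17 = 2·7 + 3
7 = 2·3 + 1
3 = 3·1 + 0
The gcd is 1. Working backward:
1 = 7 − 2·3
1 = −2·17 + 5·7
1 = 5·296 − 87·17
1 = −87·905 + 266·296
So 296·266 ≡ 1 (mod 905).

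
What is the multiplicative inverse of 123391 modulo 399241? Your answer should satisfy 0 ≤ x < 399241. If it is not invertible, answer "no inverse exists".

53277

Run Euclid on (399241, 123391):
399241 = 3·123391 + 29068
123391 = 4·29068 + 7119
29068 = 4·7119 + 592
7119 = 12·592 + 15
592 = 39·15 + 7
15 = 2·7 + 1
7 = 7·1 + 0
gcd = 1, so the inverse exists. Back-substitute:
1 = 15 − 2·7
1 = −2·592 + 79·15
1 = 79·7119 − 950·592
1 = −950·29068 + 3879·7119
1 = 3879·123391 − 16466·29068
1 = −16466·399241 + 53277·123391
So 123391·53277 ≡ 1 (mod 399241).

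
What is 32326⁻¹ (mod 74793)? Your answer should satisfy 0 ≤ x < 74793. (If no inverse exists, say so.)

Extended Euclidean algorithm:
74793 = 2×32326 + 10141
32326 = 3×10141 + 1903
10141 = 5×1903 + 626
1903 = 3×626 + 25
626 = 25×25 + 1
25 = 25×1 + 0
gcd = 1, so the inverse exists. Back-substitute:
1 = 626 − 25·25
1 = −25·1903 + 76·626
1 = 76·10141 − 405·1903
1 = −405·32326 + 1291·10141
1 = 1291·74793 − 2987·32326
Thus 32326·(-2987) ≡ 1 (mod 74793); reducing, -2987 mod 74793 = 71806.

71806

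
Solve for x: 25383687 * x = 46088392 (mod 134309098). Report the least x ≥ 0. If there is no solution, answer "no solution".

12869606

First find gcd(25383687, 134309098):
134309098 = 5·25383687 + 7390663
25383687 = 3·7390663 + 3211698
7390663 = 2·3211698 + 967267
3211698 = 3·967267 + 309897
967267 = 3·309897 + 37576
309897 = 8·37576 + 9289
37576 = 4·9289 + 420
9289 = 22·420 + 49
420 = 8·49 + 28
49 = 1·28 + 21
28 = 1·21 + 7
21 = 3·7 + 0
gcd = 7 and 7 | 46088392, so solutions exist. Divide through by 7: 3626241x ≡ 6584056 (mod 19187014).
Now find 3626241⁻¹ mod 19187014:
19187014 = 5·3626241 + 1055809
3626241 = 3·1055809 + 458814
1055809 = 2·458814 + 138181
458814 = 3·138181 + 44271
138181 = 3·44271 + 5368
44271 = 8·5368 + 1327
5368 = 4·1327 + 60
1327 = 22·60 + 7
60 = 8·7 + 4
7 = 1·4 + 3
4 = 1·3 + 1
3 = 3·1 + 0
Back-substitute:
1 = 4 − 3
1 = −7 + 2·4
1 = 2·60 − 17·7
1 = −17·1327 + 376·60
1 = 376·5368 − 1521·1327
1 = −1521·44271 + 12544·5368
1 = 12544·138181 − 39153·44271
1 = −39153·458814 + 130003·138181
1 = 130003·1055809 − 299159·458814
1 = −299159·3626241 + 1027480·1055809
1 = 1027480·19187014 − 5436559·3626241
So 3626241·(-5436559) ≡ 1 (mod 19187014), i.e. 3626241⁻¹ ≡ 13750455.
Then x ≡ 13750455·6584056 ≡ 12869606 (mod 19187014); the smallest non-negative solution is x = 12869606.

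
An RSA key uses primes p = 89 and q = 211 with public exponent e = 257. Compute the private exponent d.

5393

φ(n) = (p−1)(q−1) = 88·210 = 18480.
Need d with 257·d ≡ 1 (mod 18480). Apply the extended Euclidean algorithm:
18480 = 71·257 + 233
257 = 1·233 + 24
233 = 9·24 + 17
24 = 1·17 + 7
17 = 2·7 + 3
7 = 2·3 + 1
3 = 3·1 + 0
Back-substitute:
1 = 7 − 2·3
1 = −2·17 + 5·7
1 = 5·24 − 7·17
1 = −7·233 + 68·24
1 = 68·257 − 75·233
1 = −75·18480 + 5393·257
So 257·5393 ≡ 1 (mod 18480), hence d = 5393.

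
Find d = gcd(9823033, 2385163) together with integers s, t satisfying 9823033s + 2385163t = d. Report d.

Repeated division:
9823033 = 4·2385163 + 282381
2385163 = 8·282381 + 126115
282381 = 2·126115 + 30151
126115 = 4·30151 + 5511
30151 = 5·5511 + 2596
5511 = 2·2596 + 319
2596 = 8·319 + 44
319 = 7·44 + 11
44 = 4·11 + 0
gcd(9823033, 2385163) = 11.
Working backward:
11 = 319 − 7·44
11 = −7·2596 + 57·319
11 = 57·5511 − 121·2596
11 = −121·30151 + 662·5511
11 = 662·126115 − 2769·30151
11 = −2769·282381 + 6200·126115
11 = 6200·2385163 − 52369·282381
11 = −52369·9823033 + 215676·2385163
So 11 = (-52369)·9823033 + (215676)·2385163.

11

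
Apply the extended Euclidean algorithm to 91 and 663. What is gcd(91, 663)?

13

Apply Euclid's algorithm to 663 and 91:
663 = 7×91 + 26
91 = 3×26 + 13
26 = 2×13 + 0
gcd(91, 663) = 13.
Working backward:
13 = 91 − 3·26
13 = −3·663 + 22·91
So 13 = (-3)·663 + (22)·91.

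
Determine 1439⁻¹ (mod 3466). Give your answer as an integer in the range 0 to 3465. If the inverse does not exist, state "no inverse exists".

gcd(3466, 1439) by repeated division:
3466 = 2×1439 + 588
1439 = 2×588 + 263
588 = 2×263 + 62
263 = 4×62 + 15
62 = 4×15 + 2
15 = 7×2 + 1
2 = 2×1 + 0
Since gcd(1439, 3466) = 1, back-substitute to write 1 as a combination:
1 = 15 − 7·2
1 = −7·62 + 29·15
1 = 29·263 − 123·62
1 = −123·588 + 275·263
1 = 275·1439 − 673·588
1 = −673·3466 + 1621·1439
So 1439·1621 ≡ 1 (mod 3466).

1621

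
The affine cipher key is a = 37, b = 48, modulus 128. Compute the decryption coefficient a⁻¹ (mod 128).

gcd(128, 37) by repeated division:
128 = 3*37 + 17
37 = 2*17 + 3
17 = 5*3 + 2
3 = 1*2 + 1
2 = 2*1 + 0
Since gcd(37, 128) = 1, back-substitute to write 1 as a combination:
1 = 3 − 2
1 = −17 + 6·3
1 = 6·37 − 13·17
1 = −13·128 + 45·37
So 37·45 ≡ 1 (mod 128).

45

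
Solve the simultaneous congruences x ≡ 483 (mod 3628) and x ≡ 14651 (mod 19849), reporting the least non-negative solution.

Write x = 483 + 3628·k. Then 3628·k ≡ 14651 − 483 ≡ 14168 (mod 19849).
Need 3628⁻¹ mod 19849. Extended Euclid on (19849, 3628):
19849 = 5*3628 + 1709
3628 = 2*1709 + 210
1709 = 8*210 + 29
210 = 7*29 + 7
29 = 4*7 + 1
7 = 7*1 + 0
Back-substitute:
1 = 29 − 4·7
1 = −4·210 + 29·29
1 = 29·1709 − 236·210
1 = −236·3628 + 501·1709
1 = 501·19849 − 2741·3628
3628⁻¹ ≡ 17108 (mod 19849), so k ≡ 17108·14168 ≡ 10005 (mod 19849).
x = 483 + 3628·10005 = 36298623.

36298623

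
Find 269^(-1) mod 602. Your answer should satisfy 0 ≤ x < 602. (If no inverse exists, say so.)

Extended Euclidean algorithm:
602 = 2·269 + 64
269 = 4·64 + 13
64 = 4·13 + 12
13 = 1·12 + 1
12 = 12·1 + 0
Since gcd(269, 602) = 1, back-substitute to write 1 as a combination:
1 = 13 − 12
1 = −64 + 5·13
1 = 5·269 − 21·64
1 = −21·602 + 47·269
So 269·47 ≡ 1 (mod 602).

47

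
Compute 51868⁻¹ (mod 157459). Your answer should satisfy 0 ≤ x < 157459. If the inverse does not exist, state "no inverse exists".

gcd(157459, 51868) by repeated division:
157459 = 3×51868 + 1855
51868 = 27×1855 + 1783
1855 = 1×1783 + 72
1783 = 24×72 + 55
72 = 1×55 + 17
55 = 3×17 + 4
17 = 4×4 + 1
4 = 4×1 + 0
Since gcd(51868, 157459) = 1, back-substitute to write 1 as a combination:
1 = 17 − 4·4
1 = −4·55 + 13·17
1 = 13·72 − 17·55
1 = −17·1783 + 421·72
1 = 421·1855 − 438·1783
1 = −438·51868 + 12247·1855
1 = 12247·157459 − 37179·51868
Hence 51868⁻¹ ≡ -37179 ≡ 120280 (mod 157459).

120280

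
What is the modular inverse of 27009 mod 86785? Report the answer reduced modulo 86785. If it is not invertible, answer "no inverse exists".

5019

gcd(86785, 27009) by repeated division:
86785 = 3×27009 + 5758
27009 = 4×5758 + 3977
5758 = 1×3977 + 1781
3977 = 2×1781 + 415
1781 = 4×415 + 121
415 = 3×121 + 52
121 = 2×52 + 17
52 = 3×17 + 1
17 = 17×1 + 0
gcd = 1, so the inverse exists. Back-substitute:
1 = 52 − 3·17
1 = −3·121 + 7·52
1 = 7·415 − 24·121
1 = −24·1781 + 103·415
1 = 103·3977 − 230·1781
1 = −230·5758 + 333·3977
1 = 333·27009 − 1562·5758
1 = −1562·86785 + 5019·27009
So 27009·5019 ≡ 1 (mod 86785).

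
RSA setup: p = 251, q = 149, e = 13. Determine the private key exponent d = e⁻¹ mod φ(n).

φ(n) = (p−1)(q−1) = 250·148 = 37000.
Need d with 13·d ≡ 1 (mod 37000). Apply the extended Euclidean algorithm:
37000 = 2846*13 + 2
13 = 6*2 + 1
2 = 2*1 + 0
Back-substitute:
1 = 13 − 6·2
1 = −6·37000 + 17077·13
So 13·17077 ≡ 1 (mod 37000), hence d = 17077.

17077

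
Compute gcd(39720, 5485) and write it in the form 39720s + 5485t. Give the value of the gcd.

5

Repeated division:
39720 = 7*5485 + 1325
5485 = 4*1325 + 185
1325 = 7*185 + 30
185 = 6*30 + 5
30 = 6*5 + 0
gcd(39720, 5485) = 5.
Back-substituting:
5 = 185 − 6·30
5 = −6·1325 + 43·185
5 = 43·5485 − 178·1325
5 = −178·39720 + 1289·5485
So 5 = (-178)·39720 + (1289)·5485.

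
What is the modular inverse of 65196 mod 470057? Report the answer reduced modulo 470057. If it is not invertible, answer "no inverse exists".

Extended Euclidean algorithm:
470057 = 7×65196 + 13685
65196 = 4×13685 + 10456
13685 = 1×10456 + 3229
10456 = 3×3229 + 769
3229 = 4×769 + 153
769 = 5×153 + 4
153 = 38×4 + 1
4 = 4×1 + 0
gcd = 1, so the inverse exists. Back-substitute:
1 = 153 − 38·4
1 = −38·769 + 191·153
1 = 191·3229 − 802·769
1 = −802·10456 + 2597·3229
1 = 2597·13685 − 3399·10456
1 = −3399·65196 + 16193·13685
1 = 16193·470057 − 116750·65196
Hence 65196⁻¹ ≡ -116750 ≡ 353307 (mod 470057).

353307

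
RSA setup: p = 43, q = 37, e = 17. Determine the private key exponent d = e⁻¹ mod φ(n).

φ(n) = (p−1)(q−1) = 42·36 = 1512.
Need d with 17·d ≡ 1 (mod 1512). Apply the extended Euclidean algorithm:
1512 = 88*17 + 16
17 = 1*16 + 1
16 = 16*1 + 0
Back-substitute:
1 = 17 − 16
1 = −1512 + 89·17
So 17·89 ≡ 1 (mod 1512), hence d = 89.

89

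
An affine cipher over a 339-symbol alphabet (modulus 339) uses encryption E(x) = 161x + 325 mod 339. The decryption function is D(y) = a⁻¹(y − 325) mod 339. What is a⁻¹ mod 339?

299

Apply the Euclidean algorithm to 339 and 161:
339 = 2·161 + 17
161 = 9·17 + 8
17 = 2·8 + 1
8 = 8·1 + 0
The gcd is 1. Working backward:
1 = 17 − 2·8
1 = −2·161 + 19·17
1 = 19·339 − 40·161
Thus 161·(-40) ≡ 1 (mod 339); reducing, -40 mod 339 = 299.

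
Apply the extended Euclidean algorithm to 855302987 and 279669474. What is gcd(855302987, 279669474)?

7

Apply Euclid's algorithm to 855302987 and 279669474:
855302987 = 3×279669474 + 16294565
279669474 = 17×16294565 + 2661869
16294565 = 6×2661869 + 323351
2661869 = 8×323351 + 75061
323351 = 4×75061 + 23107
75061 = 3×23107 + 5740
23107 = 4×5740 + 147
5740 = 39×147 + 7
147 = 21×7 + 0
gcd(855302987, 279669474) = 7.
Back-substituting:
7 = 5740 − 39·147
7 = −39·23107 + 157·5740
7 = 157·75061 − 510·23107
7 = −510·323351 + 2197·75061
7 = 2197·2661869 − 18086·323351
7 = −18086·16294565 + 110713·2661869
7 = 110713·279669474 − 1900207·16294565
7 = −1900207·855302987 + 5811334·279669474
So 7 = (-1900207)·855302987 + (5811334)·279669474.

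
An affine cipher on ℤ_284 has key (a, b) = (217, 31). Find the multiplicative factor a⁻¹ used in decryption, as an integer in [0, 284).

89

gcd(284, 217) by repeated division:
284 = 1×217 + 67
217 = 3×67 + 16
67 = 4×16 + 3
16 = 5×3 + 1
3 = 3×1 + 0
The gcd is 1. Working backward:
1 = 16 − 5·3
1 = −5·67 + 21·16
1 = 21·217 − 68·67
1 = −68·284 + 89·217
So 217·89 ≡ 1 (mod 284).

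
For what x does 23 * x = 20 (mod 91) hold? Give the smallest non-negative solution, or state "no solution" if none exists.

80

First find gcd(23, 91):
91 = 3×23 + 22
23 = 1×22 + 1
22 = 22×1 + 0
gcd = 1, so a unique solution mod 91 exists.
Back-substitute for the Bézout coefficients:
1 = 23 − 22
1 = −91 + 4·23
So 23·(4) ≡ 1 (mod 91), giving 23⁻¹ ≡ 4.
x ≡ 23⁻¹·20 ≡ 4·20 ≡ 80 (mod 91).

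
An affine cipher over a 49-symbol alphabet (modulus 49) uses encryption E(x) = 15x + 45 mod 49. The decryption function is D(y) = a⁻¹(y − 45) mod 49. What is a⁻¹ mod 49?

gcd(49, 15) by repeated division:
49 = 3·15 + 4
15 = 3·4 + 3
4 = 1·3 + 1
3 = 3·1 + 0
The gcd is 1. Working backward:
1 = 4 − 3
1 = −15 + 4·4
1 = 4·49 − 13·15
Thus 15·(-13) ≡ 1 (mod 49); reducing, -13 mod 49 = 36.

36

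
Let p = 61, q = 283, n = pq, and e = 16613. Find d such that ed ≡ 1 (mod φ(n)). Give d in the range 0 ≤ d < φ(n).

φ(n) = (p−1)(q−1) = 60·282 = 16920.
Need d with 16613·d ≡ 1 (mod 16920). Apply the extended Euclidean algorithm:
16920 = 1*16613 + 307
16613 = 54*307 + 35
307 = 8*35 + 27
35 = 1*27 + 8
27 = 3*8 + 3
8 = 2*3 + 2
3 = 1*2 + 1
2 = 2*1 + 0
Back-substitute:
1 = 3 − 2
1 = −8 + 3·3
1 = 3·27 − 10·8
1 = −10·35 + 13·27
1 = 13·307 − 114·35
1 = −114·16613 + 6169·307
1 = 6169·16920 − 6283·16613
So 16613·(-6283) ≡ 1 (mod 16920), hence d ≡ -6283 ≡ 10637 (mod 16920).

10637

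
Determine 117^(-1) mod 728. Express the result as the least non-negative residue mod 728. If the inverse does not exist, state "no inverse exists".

no inverse exists

Euclidean algorithm on 728, 117:
728 = 6·117 + 26
117 = 4·26 + 13
26 = 2·13 + 0
Since gcd = 13 > 1, 117 is not a unit mod 728.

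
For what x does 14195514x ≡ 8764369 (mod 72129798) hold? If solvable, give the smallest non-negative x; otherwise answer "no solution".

gcd(14195514, 72129798):
72129798 = 5×14195514 + 1152228
14195514 = 12×1152228 + 368778
1152228 = 3×368778 + 45894
368778 = 8×45894 + 1626
45894 = 28×1626 + 366
1626 = 4×366 + 162
366 = 2×162 + 42
162 = 3×42 + 36
42 = 1×36 + 6
36 = 6×6 + 0
gcd = 6, but 6 ∤ 8764369, so the congruence has no solution.

no solution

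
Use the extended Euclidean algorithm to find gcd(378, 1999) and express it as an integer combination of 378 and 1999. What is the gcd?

Apply Euclid's algorithm to 1999 and 378:
1999 = 5×378 + 109
378 = 3×109 + 51
109 = 2×51 + 7
51 = 7×7 + 2
7 = 3×2 + 1
2 = 2×1 + 0
gcd(378, 1999) = 1.
Working backward:
1 = 7 − 3·2
1 = −3·51 + 22·7
1 = 22·109 − 47·51
1 = −47·378 + 163·109
1 = 163·1999 − 862·378
So 1 = (163)·1999 + (-862)·378.

1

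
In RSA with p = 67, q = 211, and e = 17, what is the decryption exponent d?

φ(n) = (p−1)(q−1) = 66·210 = 13860.
Need d with 17·d ≡ 1 (mod 13860). Apply the extended Euclidean algorithm:
13860 = 815×17 + 5
17 = 3×5 + 2
5 = 2×2 + 1
2 = 2×1 + 0
Back-substitute:
1 = 5 − 2·2
1 = −2·17 + 7·5
1 = 7·13860 − 5707·17
So 17·(-5707) ≡ 1 (mod 13860), hence d ≡ -5707 ≡ 8153 (mod 13860).

8153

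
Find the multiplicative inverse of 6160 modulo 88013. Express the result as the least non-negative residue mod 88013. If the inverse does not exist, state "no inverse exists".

28047

Run Euclid on (88013, 6160):
88013 = 14·6160 + 1773
6160 = 3·1773 + 841
1773 = 2·841 + 91
841 = 9·91 + 22
91 = 4·22 + 3
22 = 7·3 + 1
3 = 3·1 + 0
The gcd is 1. Working backward:
1 = 22 − 7·3
1 = −7·91 + 29·22
1 = 29·841 − 268·91
1 = −268·1773 + 565·841
1 = 565·6160 − 1963·1773
1 = −1963·88013 + 28047·6160
So 6160·28047 ≡ 1 (mod 88013).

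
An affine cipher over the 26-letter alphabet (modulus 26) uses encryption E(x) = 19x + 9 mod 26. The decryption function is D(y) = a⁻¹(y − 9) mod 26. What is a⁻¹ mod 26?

11

Run Euclid on (26, 19):
26 = 1*19 + 7
19 = 2*7 + 5
7 = 1*5 + 2
5 = 2*2 + 1
2 = 2*1 + 0
gcd = 1, so the inverse exists. Back-substitute:
1 = 5 − 2·2
1 = −2·7 + 3·5
1 = 3·19 − 8·7
1 = −8·26 + 11·19
So 19·11 ≡ 1 (mod 26).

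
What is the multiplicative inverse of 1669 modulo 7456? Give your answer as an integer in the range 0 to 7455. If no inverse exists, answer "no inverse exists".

Run Euclid on (7456, 1669):
7456 = 4×1669 + 780
1669 = 2×780 + 109
780 = 7×109 + 17
109 = 6×17 + 7
17 = 2×7 + 3
7 = 2×3 + 1
3 = 3×1 + 0
Since gcd(1669, 7456) = 1, back-substitute to write 1 as a combination:
1 = 7 − 2·3
1 = −2·17 + 5·7
1 = 5·109 − 32·17
1 = −32·780 + 229·109
1 = 229·1669 − 490·780
1 = −490·7456 + 2189·1669
So 1669·2189 ≡ 1 (mod 7456).

2189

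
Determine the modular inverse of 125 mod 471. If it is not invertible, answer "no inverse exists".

260

gcd(471, 125) by repeated division:
471 = 3*125 + 96
125 = 1*96 + 29
96 = 3*29 + 9
29 = 3*9 + 2
9 = 4*2 + 1
2 = 2*1 + 0
The gcd is 1. Working backward:
1 = 9 − 4·2
1 = −4·29 + 13·9
1 = 13·96 − 43·29
1 = −43·125 + 56·96
1 = 56·471 − 211·125
So 125·(-211) ≡ 1 (mod 471), and -211 ≡ 260 (mod 471).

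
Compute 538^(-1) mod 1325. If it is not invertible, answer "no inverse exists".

gcd(1325, 538) by repeated division:
1325 = 2*538 + 249
538 = 2*249 + 40
249 = 6*40 + 9
40 = 4*9 + 4
9 = 2*4 + 1
4 = 4*1 + 0
Since gcd(538, 1325) = 1, back-substitute to write 1 as a combination:
1 = 9 − 2·4
1 = −2·40 + 9·9
1 = 9·249 − 56·40
1 = −56·538 + 121·249
1 = 121·1325 − 298·538
Hence 538⁻¹ ≡ -298 ≡ 1027 (mod 1325).

1027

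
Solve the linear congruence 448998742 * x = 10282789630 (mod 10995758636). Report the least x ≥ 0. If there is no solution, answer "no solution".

First find gcd(448998742, 10995758636):
10995758636 = 24×448998742 + 219788828
448998742 = 2×219788828 + 9421086
219788828 = 23×9421086 + 3103850
9421086 = 3×3103850 + 109536
3103850 = 28×109536 + 36842
109536 = 2×36842 + 35852
36842 = 1×35852 + 990
35852 = 36×990 + 212
990 = 4×212 + 142
212 = 1×142 + 70
142 = 2×70 + 2
70 = 35×2 + 0
gcd = 2 and 2 | 10282789630, so solutions exist. Divide through by 2: 224499371x ≡ 5141394815 (mod 5497879318).
Now find 224499371⁻¹ mod 5497879318:
5497879318 = 24×224499371 + 109894414
224499371 = 2×109894414 + 4710543
109894414 = 23×4710543 + 1551925
4710543 = 3×1551925 + 54768
1551925 = 28×54768 + 18421
54768 = 2×18421 + 17926
18421 = 1×17926 + 495
17926 = 36×495 + 106
495 = 4×106 + 71
106 = 1×71 + 35
71 = 2×35 + 1
35 = 35×1 + 0
Back-substitute:
1 = 71 − 2·35
1 = −2·106 + 3·71
1 = 3·495 − 14·106
1 = −14·17926 + 507·495
1 = 507·18421 − 521·17926
1 = −521·54768 + 1549·18421
1 = 1549·1551925 − 43893·54768
1 = −43893·4710543 + 133228·1551925
1 = 133228·109894414 − 3108137·4710543
1 = −3108137·224499371 + 6349502·109894414
1 = 6349502·5497879318 − 155496185·224499371
So 224499371·(-155496185) ≡ 1 (mod 5497879318), i.e. 224499371⁻¹ ≡ 5342383133.
Then x ≡ 5342383133·5141394815 ≡ 2353817633 (mod 5497879318); the smallest non-negative solution is x = 2353817633.

2353817633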